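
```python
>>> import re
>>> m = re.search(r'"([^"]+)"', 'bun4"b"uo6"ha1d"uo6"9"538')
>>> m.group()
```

'"b"'

The match spans [4:7] → '"b"'.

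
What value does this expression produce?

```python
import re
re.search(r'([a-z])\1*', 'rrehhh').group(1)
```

`\1` has to match the exact text group 1 already captured.
Unlike `match`, `search` isn't anchored — it looks for the pattern anywhere in the string.
The match spans [0:2] → 'rr'.
Captured: group 1 = 'r'.

'r'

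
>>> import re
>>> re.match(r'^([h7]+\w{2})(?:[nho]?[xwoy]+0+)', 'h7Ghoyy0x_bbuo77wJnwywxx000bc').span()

This matches anchored at the start of the string; then one or more of one of [h7], then exactly 2 of a word character (captured); then optionally one of [nho], then one or more of one of [xwoy], then one or more of the literal '0' (non-capturing group).
With `match`, the pattern is implicitly anchored at the beginning.
The match spans [0:8] → 'h7Ghoyy0'.
Captured: group 1 = 'h7Gh'.

(0, 8)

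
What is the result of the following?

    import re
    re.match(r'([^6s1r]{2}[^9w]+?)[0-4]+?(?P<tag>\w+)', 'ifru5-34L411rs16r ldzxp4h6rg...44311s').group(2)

'4L411rs16r'

This matches exactly 2 of any character except [6s1r], then one or more of any character except [9w] (lazy) (captured); then one or more of a character in [0-4] (lazy); then one or more of a word character (captured as 'tag').
A `+?`/`*?`/`{m,n}?` starts at its minimum and grows only as far as needed for what follows to match.
`match` is anchored at position 0; if the pattern doesn't fit there, it returns None.
The match spans [0:17] → 'ifru5-34L411rs16r'.
Captured: group 1 = 'ifru5-', group 2 = '4L411rs16r'.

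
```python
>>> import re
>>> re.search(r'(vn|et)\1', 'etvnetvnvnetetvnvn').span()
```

A backreference is literal: `\1` must see the identical characters the first group matched.
The match spans [6:10] → 'vnvn'.

(6, 10)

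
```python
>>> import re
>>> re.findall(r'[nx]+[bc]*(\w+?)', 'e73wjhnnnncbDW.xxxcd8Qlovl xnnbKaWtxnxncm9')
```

['D', 'd', 'K', 'm']

A non-greedy quantifier consumes as few characters as it can — just enough that the remainder of the pattern still matches from where it stops; whatever follows it matches normally.
Because there's exactly one group, `findall` drops the full match and keeps group 1 from each hit.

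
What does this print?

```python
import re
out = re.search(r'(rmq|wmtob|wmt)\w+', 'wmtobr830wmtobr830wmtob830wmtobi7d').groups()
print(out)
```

('wmtob',)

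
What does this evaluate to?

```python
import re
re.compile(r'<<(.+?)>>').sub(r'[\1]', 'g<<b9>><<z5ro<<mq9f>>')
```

A `+?`/`*?`/`{m,n}?` starts at its minimum and grows only as far as needed for what follows to match.
Matches: at [1:7] → '<<b9>>'; at [7:21] → '<<z5ro<<mq9f>>'.
Each match is replaced using the text its own group 1 captured.

'g[b9][z5ro<<mq9f]'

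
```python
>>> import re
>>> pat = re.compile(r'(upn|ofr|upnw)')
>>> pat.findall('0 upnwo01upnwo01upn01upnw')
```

['upn', 'upn', 'upn', 'upn']

Alternation isn't longest-match — the leftmost alternative that fits at this position is chosen.
With a single group, `findall` returns only what that group captured — 4 items.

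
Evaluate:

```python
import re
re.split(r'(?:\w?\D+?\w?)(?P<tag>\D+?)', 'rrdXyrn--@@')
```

['', 'X', '', '-', '', '@', '@']

This matches optionally a word character, then one or more of a non-digit (lazy), then optionally a word character (non-capturing group); then one or more of a non-digit (lazy) (captured as 'tag').
The `?` after the quantifier makes it lazy — it takes as little as possible before letting the rest of the pattern try.
Matches to split on: at [0:4] → 'rrdX'; at [4:8] → 'yrn-'; at [8:10] → '-@'.
With a capturing group present, the delimiter's captured portion is kept in the result list.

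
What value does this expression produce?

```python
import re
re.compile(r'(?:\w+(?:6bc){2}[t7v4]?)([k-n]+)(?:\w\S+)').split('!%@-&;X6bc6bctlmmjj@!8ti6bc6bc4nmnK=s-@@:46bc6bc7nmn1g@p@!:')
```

Pattern: one or more of a word character, then the literal '6bc' repeated 2 times, then optionally one of [t7v4] (non-capturing group); then one or more of a character in [k-n] (captured); then a word character, then one or more of a non-whitespace character (non-capturing group).
Matches to split on: at [6:59] → 'X6bc6bctlmmjj@!8ti6bc6bc4nmnK=s-@@:46bc6bc7nmn1g@p@!:'.
With a capturing group present, the delimiter's captured portion is kept in the result list.

['!%@-&;', 'lmm', '']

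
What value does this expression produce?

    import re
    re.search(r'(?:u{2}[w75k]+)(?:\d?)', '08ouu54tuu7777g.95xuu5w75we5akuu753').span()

(3, 7)

This matches exactly 2 of the literal 'u', then one or more of one of [w75k] (non-capturing group); then optionally a digit (non-capturing group).
The match spans [3:7] → 'uu54'.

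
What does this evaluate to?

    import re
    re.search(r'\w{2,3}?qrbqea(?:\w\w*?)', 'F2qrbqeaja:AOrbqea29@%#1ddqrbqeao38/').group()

'F2qrbqeaj'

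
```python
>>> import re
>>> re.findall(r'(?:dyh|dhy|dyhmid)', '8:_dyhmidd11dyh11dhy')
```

['dyh', 'dyh', 'dhy']

`|` is ordered: at each position the engine commits to the first alternative that works.
Matches: at [3:6] → 'dyh'; at [12:15] → 'dyh'; at [17:20] → 'dhy'.
With no groups in the pattern, `findall` gives back each whole match — 3 here.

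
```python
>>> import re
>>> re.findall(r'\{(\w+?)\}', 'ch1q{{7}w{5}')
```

['7', '5']

Walking the string: at [5:8] match '{7}', group 1 = '7'; at [9:12] match '{5}', group 1 = '5'.
Because there's exactly one group, `findall` drops the full match and keeps group 1 from each hit.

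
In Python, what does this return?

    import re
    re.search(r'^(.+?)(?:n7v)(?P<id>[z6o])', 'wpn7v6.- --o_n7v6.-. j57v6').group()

The match spans [0:6] → 'wpn7v6'.

'wpn7v6'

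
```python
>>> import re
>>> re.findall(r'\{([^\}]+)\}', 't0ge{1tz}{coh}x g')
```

Matches: at [4:9] match '{1tz}', group 1 = '1tz'; at [9:14] match '{coh}', group 1 = 'coh'.
With a single group, `findall` returns only what that group captured — 2 items.

['1tz', 'coh']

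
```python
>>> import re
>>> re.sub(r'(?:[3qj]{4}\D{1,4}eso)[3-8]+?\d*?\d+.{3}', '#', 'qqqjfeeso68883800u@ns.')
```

Pattern: exactly 4 of one of [3qj], then 1 to 4 of a non-digit, then the literal 'eso' (non-capturing group); then one or more of a character in [3-8] (lazy); then zero or more of a digit (lazy), then one or more of a digit, then exactly 3 of any character.
Matches: at [0:20] → 'qqqjfeeso68883800u@n'.
Each match is replaced by '#'.

'#s.'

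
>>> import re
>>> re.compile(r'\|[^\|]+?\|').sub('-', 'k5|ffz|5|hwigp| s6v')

'k5-5- s6v'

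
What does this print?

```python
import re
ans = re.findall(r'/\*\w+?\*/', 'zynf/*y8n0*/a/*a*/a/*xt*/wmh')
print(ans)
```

Scanning left to right: at [4:12] → '/*y8n0*/'; at [13:18] → '/*a*/'; at [19:25] → '/*xt*/'.
`findall` yields the raw match text (3 of them) because the pattern has no groups.

['/*y8n0*/', '/*a*/', '/*xt*/']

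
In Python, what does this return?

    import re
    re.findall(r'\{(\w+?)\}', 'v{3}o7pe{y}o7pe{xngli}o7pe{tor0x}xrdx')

Because there's exactly one group, `findall` drops the full match and keeps group 1 from each hit.

['3', 'y', 'xngli', 'tor0x']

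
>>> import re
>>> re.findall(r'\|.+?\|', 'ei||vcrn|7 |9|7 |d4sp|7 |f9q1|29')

['||vcrn|', '|9|', '|d4sp|', '|f9q1|']

Lazy quantifiers expand one character at a time until the remainder of the pattern can match.
Scanning left to right: at [2:9] → '||vcrn|'; at [11:14] → '|9|'; at [16:22] → '|d4sp|'; at [24:30] → '|f9q1|'.
No capturing groups, so `findall` returns the 4 full match strings.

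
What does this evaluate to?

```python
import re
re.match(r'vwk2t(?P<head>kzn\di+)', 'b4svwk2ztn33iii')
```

The pattern matches the literal 'vw', then the literal 'k2t'; then the literal 'kzn', then a digit, then one or more of a literal 'i' (captured as 'head').
`match` is anchored at position 0; if the pattern doesn't fit there, it returns None.
Here the pattern fails at index 0, so the call returns None.

None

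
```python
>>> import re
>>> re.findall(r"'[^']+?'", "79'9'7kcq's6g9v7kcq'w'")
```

Scanning left to right: at [2:5] → "'9'"; at [9:20] → "'s6g9v7kcq'".
With no groups in the pattern, `findall` gives back each whole match — 2 here.

["'9'", "'s6g9v7kcq'"]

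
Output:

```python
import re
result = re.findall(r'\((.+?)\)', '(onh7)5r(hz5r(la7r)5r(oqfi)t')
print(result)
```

['onh7', 'hz5r(la7r', 'oqfi']

One capturing group, so `findall` returns just the captured substring from each match — 3 in all.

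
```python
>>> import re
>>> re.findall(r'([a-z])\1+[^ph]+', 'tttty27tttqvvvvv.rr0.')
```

['t']

The backreference `\1` re-matches whatever the first group consumed, character for character.
Walking the string: at [0:21] match 'tttty27tttqvvvvv.rr0.', group 1 = 't'.
`findall` collects group 1 from the one match (1 total).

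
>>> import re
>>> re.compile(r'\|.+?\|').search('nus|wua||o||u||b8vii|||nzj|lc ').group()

The `?` after the quantifier makes it lazy — it takes as little as possible before letting the rest of the pattern try.
The match spans [3:8] → '|wua|'.

'|wua|'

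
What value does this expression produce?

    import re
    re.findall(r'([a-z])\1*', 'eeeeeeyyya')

['e', 'y', 'a']

The backreference `\1` re-matches whatever the first group consumed, character for character.
`findall` collects group 1 from each match (3 total).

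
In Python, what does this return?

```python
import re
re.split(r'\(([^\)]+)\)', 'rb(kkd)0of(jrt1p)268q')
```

Matches to split on: at [2:7] → '(kkd)'; at [10:17] → '(jrt1p)'.
With a capturing group present, the delimiter's captured portion is kept in the result list.

['rb', 'kkd', '0of', 'jrt1p', '268q']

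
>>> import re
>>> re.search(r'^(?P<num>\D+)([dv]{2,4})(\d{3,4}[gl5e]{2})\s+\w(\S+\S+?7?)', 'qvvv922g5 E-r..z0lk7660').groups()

('qv', 'vv', '922g5', '-r..z0lk7660')

The pattern matches anchored at the start of the string; then one or more of a non-digit (captured as 'num'); then 2 to 4 of one of [dv] (captured); then 3 to 4 of a digit, then exactly 2 of one of [gl5e] (captured); then one or more of whitespace, then a word character; then one or more of a non-whitespace character, then one or more of a non-whitespace character (lazy), then optionally a literal '7' (captured).
`re.search` tries every starting position until one works.
The match spans [0:23] → 'qvvv922g5 E-r..z0lk7660'.
Captured: group 1 = 'qv', group 2 = 'vv', group 3 = '922g5', group 4 = '-r..z0lk7660'.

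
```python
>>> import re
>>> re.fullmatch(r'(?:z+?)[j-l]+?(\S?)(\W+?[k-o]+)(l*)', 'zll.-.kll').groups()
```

Pattern: one or more of a literal 'z' (lazy) (non-capturing group); then one or more of a character in [j-l] (lazy); then optionally a non-whitespace character (captured); then one or more of a non-word character (lazy), then one or more of a character in [k-o] (captured); then zero or more of a literal 'l' (captured).
`re.fullmatch` requires the pattern to consume the entire string.
The match spans [0:9] → 'zll.-.kll'.
Captured: group 1 = 'l', group 2 = '.-.kll', group 3 = ''.

('l', '.-.kll', '')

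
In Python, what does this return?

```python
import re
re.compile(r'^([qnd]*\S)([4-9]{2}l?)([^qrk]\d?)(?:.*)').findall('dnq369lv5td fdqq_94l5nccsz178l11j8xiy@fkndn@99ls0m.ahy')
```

The pattern matches anchored at the start of the string; then zero or more of one of [qnd], then a non-whitespace character (captured); then exactly 2 of a character in [4-9], then optionally a literal 'l' (captured); then any character except [qrk], then optionally a digit (captured); then zero or more of any character (non-capturing group).
Scanning left to right: at [0:54] match 'dnq369lv5td fdqq_94l5nccsz178l11j8xiy@fkndn@99ls0m.ahy', groups = ('dnq3', '69l', 'v5').
Multiple groups make `findall` return tuples — one 3-tuple for the one match.

[('dnq3', '69l', 'v5')]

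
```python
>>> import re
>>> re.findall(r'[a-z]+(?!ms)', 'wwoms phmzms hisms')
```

['wwoms', 'phmzms', 'hisms']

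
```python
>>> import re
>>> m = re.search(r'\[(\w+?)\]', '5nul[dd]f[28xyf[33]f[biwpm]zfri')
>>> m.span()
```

The match spans [4:8] → '[dd]'.

(4, 8)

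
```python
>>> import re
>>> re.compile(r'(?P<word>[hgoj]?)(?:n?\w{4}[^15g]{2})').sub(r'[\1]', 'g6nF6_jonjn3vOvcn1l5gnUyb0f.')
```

'[g][o]c[]yb0f.'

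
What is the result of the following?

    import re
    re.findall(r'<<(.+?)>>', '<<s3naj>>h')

['s3naj']

Walking the string: at [0:9] match '<<s3naj>>', group 1 = 's3naj'.
`findall` collects group 1 from the one match (1 total).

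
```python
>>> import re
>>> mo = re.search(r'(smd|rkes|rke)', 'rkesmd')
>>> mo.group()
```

'rkes'

Alternation isn't longest-match — the leftmost alternative that fits at this position is chosen.
`re.search` tries every starting position until one works.
The match spans [0:4] → 'rkes'.
Captured: group 1 = 'rkes'.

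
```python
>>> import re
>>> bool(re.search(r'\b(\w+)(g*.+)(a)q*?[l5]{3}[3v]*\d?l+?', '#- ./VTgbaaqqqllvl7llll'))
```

Pattern: a word boundary (`\b`, zero-width); then one or more of a word character (captured); then zero or more of a literal 'g', then one or more of any character (captured); then a literal 'a' (captured); then zero or more of a literal 'q' (lazy), then exactly 3 of one of [l5], then zero or more of one of [3v]; then optionally a digit, then one or more of a literal 'l' (lazy).
Unlike `match`, `search` isn't anchored — it looks for the pattern anywhere in the string.
Here nothing in the string fits, so the call returns None, and `bool(None)` is False.

False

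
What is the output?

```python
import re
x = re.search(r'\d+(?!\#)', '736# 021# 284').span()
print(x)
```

(0, 2)

The negative lookahead/lookbehind blocks any match where the forbidden context is present.
`re.search` tries every starting position until one works.
The match spans [0:2] → '73'.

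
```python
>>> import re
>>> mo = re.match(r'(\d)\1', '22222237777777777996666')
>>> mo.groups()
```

('2',)

The backreference `\1` re-matches whatever the first group consumed, character for character.
`re.match` only tries the pattern at the start of the string.
The match spans [0:2] → '22'.
Captured: group 1 = '2'.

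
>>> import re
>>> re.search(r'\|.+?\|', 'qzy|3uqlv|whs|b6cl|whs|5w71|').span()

(3, 10)

Because the quantifier is non-greedy, it stops expanding at the earliest point where the rest of the pattern can succeed.
Unlike `match`, `search` isn't anchored — it looks for the pattern anywhere in the string.
The match spans [3:10] → '|3uqlv|'.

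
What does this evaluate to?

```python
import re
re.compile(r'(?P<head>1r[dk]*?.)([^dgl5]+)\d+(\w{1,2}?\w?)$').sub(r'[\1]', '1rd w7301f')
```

This matches the literal '1r', then zero or more of one of [dk] (lazy), then any character (captured as 'head'); then one or more of any character except [dgl5] (captured); then one or more of a digit; then 1 to 2 of a word character (lazy), then optionally a word character (captured); then anchored at the end.
`\1` in the replacement pulls in group 1's text for each match.

'[1rd]'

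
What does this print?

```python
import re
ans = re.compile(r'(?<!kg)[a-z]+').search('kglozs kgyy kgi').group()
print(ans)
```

The negative lookaround is zero-width — it rules out positions where the adjacent text would match, without consuming anything.
The match spans [0:6] → 'kglozs'.

kglozs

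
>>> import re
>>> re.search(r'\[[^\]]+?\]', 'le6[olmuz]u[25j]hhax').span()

(3, 10)

The match spans [3:10] → '[olmuz]'.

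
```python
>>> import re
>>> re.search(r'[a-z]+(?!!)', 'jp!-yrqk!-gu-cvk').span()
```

The negative lookaround is zero-width — it rules out positions where the adjacent text would match, without consuming anything.
The match spans [0:1] → 'j'.

(0, 1)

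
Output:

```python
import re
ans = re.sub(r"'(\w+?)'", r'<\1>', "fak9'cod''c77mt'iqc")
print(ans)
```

fak9<cod><c77mt>iqc

The replacement refers to a captured group, so each match is rewritten using its own captured text.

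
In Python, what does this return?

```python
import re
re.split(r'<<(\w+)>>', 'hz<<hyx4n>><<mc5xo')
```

['hz', 'hyx4n', '<<mc5xo']

Matches to split on: at [2:11] → '<<hyx4n>>'.
Because the pattern has a capturing group, `split` also inserts each captured text between the pieces.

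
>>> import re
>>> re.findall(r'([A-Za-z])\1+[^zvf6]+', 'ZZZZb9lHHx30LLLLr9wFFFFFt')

After group 1 captures some text, `\1` only succeeds where that same text appears again.
Scanning left to right: at [0:25] match 'ZZZZb9lHHx30LLLLr9wFFFFFt', group 1 = 'Z'.
One capturing group, so `findall` returns just the captured substring from the one match — 1 in all.

['Z']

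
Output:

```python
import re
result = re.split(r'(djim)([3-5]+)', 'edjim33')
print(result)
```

Pattern: the literal 'dj', then the literal 'im' (captured); then one or more of a character in [3-5] (captured).
Matches to split on: at [1:7] → 'djim33'.
Because the pattern has a capturing group, `split` also inserts each captured text between the pieces.

['e', 'djim', '33', '']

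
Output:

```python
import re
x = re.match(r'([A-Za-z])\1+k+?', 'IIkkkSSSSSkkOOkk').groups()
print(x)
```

The match spans [0:3] → 'IIk'.
Captured: group 1 = 'I'.

('I',)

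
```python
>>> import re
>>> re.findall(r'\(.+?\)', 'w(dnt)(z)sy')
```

['(dnt)', '(z)']

A non-greedy quantifier consumes as few characters as it can — just enough that the remainder of the pattern still matches from where it stops; whatever follows it matches normally.
Walking the string: at [1:6] → '(dnt)'; at [6:9] → '(z)'.
No capturing groups, so `findall` returns the 2 full match strings.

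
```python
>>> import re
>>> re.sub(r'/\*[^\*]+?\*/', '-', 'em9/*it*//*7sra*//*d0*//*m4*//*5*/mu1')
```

'em9-----mu1'

Each match is replaced by '-'.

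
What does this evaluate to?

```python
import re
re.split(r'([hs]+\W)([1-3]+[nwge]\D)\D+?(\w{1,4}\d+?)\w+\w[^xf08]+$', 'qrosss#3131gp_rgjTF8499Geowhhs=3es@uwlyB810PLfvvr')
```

['qrosss#3131gp_rgjTF8499Geow', 'hhs=', '3es', 'wlyB8', '']

This matches one or more of one of [hs], then a non-word character (captured); then one or more of a character in [1-3], then one of [nwge], then a non-digit (captured); then one or more of a non-digit (lazy); then 1 to 4 of a word character, then one or more of a digit (lazy) (captured); then one or more of a word character, then a word character, then one or more of any character except [xf08]; then anchored at the end.
A `+?`/`*?`/`{m,n}?` starts at its minimum and grows only as far as needed for what follows to match.
Matches to split on: at [27:49] → 'hhs=3es@uwlyB810PLfvvr'.
`re.split` interleaves the captured-group text with the surrounding fragments.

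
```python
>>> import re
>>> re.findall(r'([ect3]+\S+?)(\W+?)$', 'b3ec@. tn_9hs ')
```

[('tn_9hs', ' ')]

Multiple groups make `findall` return tuples — one 2-tuple for the one match.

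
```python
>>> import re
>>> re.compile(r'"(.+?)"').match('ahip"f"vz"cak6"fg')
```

None

`re.match` only tries the pattern at the start of the string.
Here the string doesn't start with a match, so the call returns None.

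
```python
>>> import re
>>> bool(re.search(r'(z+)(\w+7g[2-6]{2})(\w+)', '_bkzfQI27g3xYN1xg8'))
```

False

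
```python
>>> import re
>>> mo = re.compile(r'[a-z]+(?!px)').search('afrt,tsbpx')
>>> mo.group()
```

'afrt'

The negative lookahead/lookbehind blocks any match where the forbidden context is present.
Unlike `match`, `search` isn't anchored — it looks for the pattern anywhere in the string.
The match spans [0:4] → 'afrt'.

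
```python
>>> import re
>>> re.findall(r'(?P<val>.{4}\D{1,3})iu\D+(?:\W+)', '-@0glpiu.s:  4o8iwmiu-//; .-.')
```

Because there's exactly one group, `findall` drops the full match and keeps group 1 from each hit.

['-@0glp', '4o8iwm']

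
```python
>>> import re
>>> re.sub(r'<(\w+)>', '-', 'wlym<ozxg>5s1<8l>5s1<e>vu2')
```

`sub` substitutes '-' at each match site.

'wlym-5s1-5s1-vu2'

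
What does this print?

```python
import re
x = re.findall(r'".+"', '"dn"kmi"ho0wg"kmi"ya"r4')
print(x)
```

['"dn"kmi"ho0wg"kmi"ya"']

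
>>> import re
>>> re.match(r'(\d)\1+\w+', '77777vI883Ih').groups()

('7',)

`\1` has to match the exact text group 1 already captured.
`re.match` only tries the pattern at the start of the string.
The match spans [0:12] → '77777vI883Ih'.
Captured: group 1 = '7'.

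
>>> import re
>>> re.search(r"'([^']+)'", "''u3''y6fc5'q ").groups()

('u3',)

The match spans [1:5] → "'u3'".
Captured: group 1 = 'u3'.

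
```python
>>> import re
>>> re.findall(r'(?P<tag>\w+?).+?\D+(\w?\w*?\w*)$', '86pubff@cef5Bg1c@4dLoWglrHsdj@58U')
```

[('8', '58U')]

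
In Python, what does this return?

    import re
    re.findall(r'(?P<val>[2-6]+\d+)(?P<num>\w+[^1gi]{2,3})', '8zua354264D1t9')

[('354264', 'D1t9')]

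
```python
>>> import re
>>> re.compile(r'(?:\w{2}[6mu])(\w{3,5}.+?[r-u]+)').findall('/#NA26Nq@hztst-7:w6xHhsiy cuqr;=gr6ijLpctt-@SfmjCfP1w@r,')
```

['ijLpctt', 'jCfP1w@r']

With the lazy modifier that quantifier settles for the fewest repetitions that let the rest of the pattern succeed (the atoms after it are unaffected and can still be greedy).
Because there's exactly one group, `findall` drops the full match and keeps group 1 from each hit.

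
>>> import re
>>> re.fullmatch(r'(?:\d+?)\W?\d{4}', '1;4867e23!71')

The pattern matches one or more of a digit (lazy) (non-capturing group); then optionally a non-word character, then exactly 4 of a digit.
`re.fullmatch` requires the pattern to consume the entire string.
Here there's no way to consume every character, so the call returns None.

None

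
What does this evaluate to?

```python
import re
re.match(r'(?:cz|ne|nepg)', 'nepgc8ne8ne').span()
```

`re.match` won't scan ahead — the pattern has to work from the very first character.
The match spans [0:2] → 'ne'.

(0, 2)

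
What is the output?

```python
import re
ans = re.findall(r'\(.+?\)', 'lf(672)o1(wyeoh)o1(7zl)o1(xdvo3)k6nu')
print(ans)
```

['(672)', '(wyeoh)', '(7zl)', '(xdvo3)']

`findall` yields the raw match text (4 of them) because the pattern has no groups.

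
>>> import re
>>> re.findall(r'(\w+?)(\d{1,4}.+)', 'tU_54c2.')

Pattern: one or more of a word character (lazy) (captured); then 1 to 4 of a digit, then one or more of any character (captured).
Walking the string: at [0:8] match 'tU_54c2.', groups = ('tU_', '54c2.').
`findall` packs the 2 group values into a tuple for every match.

[('tU_', '54c2.')]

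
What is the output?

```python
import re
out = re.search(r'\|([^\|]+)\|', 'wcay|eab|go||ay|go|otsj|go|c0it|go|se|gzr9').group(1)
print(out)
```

`search` walks the string left to right and returns the first match it finds.
The match spans [4:9] → '|eab|'.
Captured: group 1 = 'eab'.

eab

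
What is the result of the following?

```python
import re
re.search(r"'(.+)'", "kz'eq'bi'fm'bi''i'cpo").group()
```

`re.search` scans for the first position where the pattern succeeds.
The match spans [2:18] → "'eq'bi'fm'bi''i'".
Captured: group 1 = "eq'bi'fm'bi''i".

"'eq'bi'fm'bi''i'"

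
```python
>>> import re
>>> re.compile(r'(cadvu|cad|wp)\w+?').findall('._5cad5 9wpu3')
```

['cad', 'wp']

Walking the string: at [3:7] match 'cad5', group 1 = 'cad'; at [9:12] match 'wpu', group 1 = 'wp'.
`findall` collects group 1 from each match (2 total).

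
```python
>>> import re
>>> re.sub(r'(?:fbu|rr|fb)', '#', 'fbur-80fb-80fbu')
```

'#r-80#-80#'

The regex engine tests alternatives in the order written; an earlier branch that matches wins even if a later one would match more.
`sub` substitutes '#' at each match site.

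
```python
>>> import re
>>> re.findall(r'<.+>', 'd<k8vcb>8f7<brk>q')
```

Scanning left to right: at [1:16] → '<k8vcb>8f7<brk>'.
No capturing groups, so `findall` returns the 1 full match string.

['<k8vcb>8f7<brk>']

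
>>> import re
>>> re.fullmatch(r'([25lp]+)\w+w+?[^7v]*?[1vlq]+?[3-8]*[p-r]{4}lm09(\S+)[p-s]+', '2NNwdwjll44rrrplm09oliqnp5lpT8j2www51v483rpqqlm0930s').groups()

The pattern matches one or more of one of [25lp] (captured); then one or more of a word character, then one or more of a literal 'w' (lazy), then zero or more of any character except [7v] (lazy); then one or more of one of [1vlq] (lazy), then zero or more of a character in [3-8], then exactly 4 of a character in [p-r]; then the literal 'lm0', then the literal '9'; then one or more of a non-whitespace character (captured); then one or more of a character in [p-s].
`fullmatch` succeeds only if the pattern covers the string from start to end.
The match spans [0:52] → '2NNwdwjll44rrrplm09oliqnp5lpT8j2www51v483rpqqlm0930s'.
Captured: group 1 = '2', group 2 = '30'.

('2', '30')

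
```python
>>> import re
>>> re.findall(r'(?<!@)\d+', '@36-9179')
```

['6', '9179']

The negative lookaround is zero-width — it rules out positions where the adjacent text would match, without consuming anything.
Matches: at [2:3] → '6'; at [4:8] → '9179'.
No capturing groups, so `findall` returns the 2 full match strings.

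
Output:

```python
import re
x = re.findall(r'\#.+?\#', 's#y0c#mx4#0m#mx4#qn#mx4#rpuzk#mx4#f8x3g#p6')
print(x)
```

['#y0c#', '#0m#', '#qn#', '#rpuzk#', '#f8x3g#']

The `?` after the quantifier makes it lazy — it takes as little as possible before letting the rest of the pattern try.
Walking the string: at [1:6] → '#y0c#'; at [9:13] → '#0m#'; at [16:20] → '#qn#'; at [23:30] → '#rpuzk#'; at [33:40] → '#f8x3g#'.
With no groups in the pattern, `findall` gives back each whole match — 5 here.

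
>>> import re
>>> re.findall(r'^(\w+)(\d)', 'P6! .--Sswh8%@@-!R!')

Multiple groups make `findall` return tuples — one 2-tuple for the one match.

[('P', '6')]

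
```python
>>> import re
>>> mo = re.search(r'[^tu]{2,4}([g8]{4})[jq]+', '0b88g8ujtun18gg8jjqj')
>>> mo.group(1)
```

'8gg8'

The match spans [10:20] → 'n18gg8jjqj'.
Captured: group 1 = '8gg8'.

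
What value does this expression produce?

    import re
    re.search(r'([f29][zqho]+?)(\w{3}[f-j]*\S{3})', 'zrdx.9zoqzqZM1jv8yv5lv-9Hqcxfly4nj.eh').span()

Pattern: one of [f29], then one or more of one of [zqho] (lazy) (captured); then exactly 3 of a word character, then zero or more of a character in [f-j], then exactly 3 of a non-whitespace character (captured).
With the lazy modifier that quantifier settles for the fewest repetitions that let the rest of the pattern succeed (the atoms after it are unaffected and can still be greedy).
`search` walks the string left to right and returns the first match it finds.
The match spans [5:13] → '9zoqzqZM'.
Captured: group 1 = '9z', group 2 = 'oqzqZM'.

(5, 13)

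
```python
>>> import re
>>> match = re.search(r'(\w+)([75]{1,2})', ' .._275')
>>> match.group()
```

'_275'

Pattern: one or more of a word character (captured); then 1 to 2 of one of [75] (captured).
`re.search` tries every starting position until one works.
The match spans [3:7] → '_275'.
Captured: group 1 = '_27', group 2 = '5'.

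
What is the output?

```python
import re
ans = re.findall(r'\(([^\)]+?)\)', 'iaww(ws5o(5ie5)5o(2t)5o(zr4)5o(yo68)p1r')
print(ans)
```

Matches: at [4:15] match '(ws5o(5ie5)', group 1 = 'ws5o(5ie5'; at [17:21] match '(2t)', group 1 = '2t'; at [23:28] match '(zr4)', group 1 = 'zr4'; at [30:36] match '(yo68)', group 1 = 'yo68'.
With a single group, `findall` returns only what that group captured — 4 items.

['ws5o(5ie5', '2t', 'zr4', 'yo68']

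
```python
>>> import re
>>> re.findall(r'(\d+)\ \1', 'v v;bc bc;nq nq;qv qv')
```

`findall` collects group 1 from each match (0 total).
Nothing in the string satisfies the pattern, so the list is empty.

[]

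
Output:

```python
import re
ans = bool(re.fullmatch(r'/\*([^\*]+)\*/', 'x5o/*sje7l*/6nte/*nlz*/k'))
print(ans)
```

False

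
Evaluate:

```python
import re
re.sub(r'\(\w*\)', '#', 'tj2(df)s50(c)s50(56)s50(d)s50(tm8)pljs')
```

Matches: at [3:7] → '(df)'; at [10:13] → '(c)'; at [16:20] → '(56)'; at [23:26] → '(d)'; at [29:34] → '(tm8)'.
`sub` substitutes '#' at each match site.

'tj2#s50#s50#s50#s50#pljs'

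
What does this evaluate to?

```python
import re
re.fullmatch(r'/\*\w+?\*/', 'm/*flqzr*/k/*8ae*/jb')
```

None

For `fullmatch`, every character of the input must be accounted for by the pattern.
Here there's no way to consume every character, so the call returns None.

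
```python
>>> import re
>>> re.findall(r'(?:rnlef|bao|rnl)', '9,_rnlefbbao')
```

Alternation tries branches left to right and keeps the first one that lets the overall match succeed at that position.
Scanning left to right: at [3:8] → 'rnlef'; at [9:12] → 'bao'.
With no groups in the pattern, `findall` gives back each whole match — 2 here.

['rnlef', 'bao']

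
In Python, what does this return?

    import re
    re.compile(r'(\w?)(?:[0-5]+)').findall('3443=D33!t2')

['3', 'D', 't']

Because there's exactly one group, `findall` drops the full match and keeps group 1 from each hit.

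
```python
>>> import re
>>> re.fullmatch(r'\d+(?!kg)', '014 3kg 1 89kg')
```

None

Because the assertion is negative and zero-width, positions next to the forbidden text are skipped.
For `fullmatch`, every character of the input must be accounted for by the pattern.
Here there's no way to consume every character, so the call returns None.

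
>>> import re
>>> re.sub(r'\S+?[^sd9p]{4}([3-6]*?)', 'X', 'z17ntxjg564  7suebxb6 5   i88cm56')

'XX4  XX  X56'

This matches one or more of a non-whitespace character (lazy), then exactly 4 of any character except [sd9p]; then zero or more of a character in [3-6] (lazy) (captured).
Matches: at [0:5] → 'z17nt'; at [5:10] → 'xjg56'; at [13:19] → '7suebx'; at [19:24] → 'b6 5 '; at [26:31] → 'i88cm'.
`sub` substitutes 'X' at each match site.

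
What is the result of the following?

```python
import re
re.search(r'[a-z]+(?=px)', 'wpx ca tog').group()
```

The `(?=…)`/`(?<=…)` assertion just peeks at neighbouring text; it doesn't advance the match position.
Unlike `match`, `search` isn't anchored — it looks for the pattern anywhere in the string.
The match spans [0:1] → 'w'.

'w'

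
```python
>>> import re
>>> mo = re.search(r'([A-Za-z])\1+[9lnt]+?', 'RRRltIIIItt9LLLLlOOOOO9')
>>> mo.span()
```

(0, 4)

`\1` is not a pattern — it's the concrete string captured by group 1, re-applied verbatim.
`search` walks the string left to right and returns the first match it finds.
The match spans [0:4] → 'RRRl'.
Captured: group 1 = 'R'.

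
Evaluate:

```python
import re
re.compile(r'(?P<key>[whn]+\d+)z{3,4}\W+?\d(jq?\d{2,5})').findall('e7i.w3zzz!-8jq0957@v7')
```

[('w3', 'jq0957')]

Pattern: one or more of one of [whn], then one or more of a digit (captured as 'key'); then 3 to 4 of the literal 'z', then one or more of a non-word character (lazy), then a digit; then the literal 'j', then optionally the literal 'q', then 2 to 5 of a digit (captured).
With 2 capturing groups, `findall` returns a 2-tuple per match.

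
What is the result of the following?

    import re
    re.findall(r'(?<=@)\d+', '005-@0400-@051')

Lookahead/lookbehind check context without consuming it, so the matched span excludes the asserted characters.
`findall` yields the raw match text (2 of them) because the pattern has no groups.

['0400', '051']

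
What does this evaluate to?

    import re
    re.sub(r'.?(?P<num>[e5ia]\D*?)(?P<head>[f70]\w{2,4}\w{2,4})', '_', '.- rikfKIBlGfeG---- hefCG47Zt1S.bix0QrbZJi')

The pattern matches optionally any character; then one of [e5ia], then zero or more of a non-digit (lazy) (captured as 'num'); then one of [f70], then 2 to 4 of a word character, then 2 to 4 of a word character (captured as 'head').
Matches: at [3:15] → 'rikfKIBlGfeG'; at [20:31] → 'hefCG47Zt1S'; at [32:42] → 'bix0QrbZJi'.
`sub` substitutes '_' at each match site.

'.- _---- _._'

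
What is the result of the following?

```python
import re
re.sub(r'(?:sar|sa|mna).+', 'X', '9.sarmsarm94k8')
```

'9.X'

Matches: at [2:14] → 'sarmsarm94k8'.
Each match is replaced by 'X'.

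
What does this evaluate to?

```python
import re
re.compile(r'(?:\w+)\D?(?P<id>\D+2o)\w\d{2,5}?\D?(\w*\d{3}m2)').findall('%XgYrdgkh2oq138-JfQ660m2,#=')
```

The pattern matches one or more of a word character (non-capturing group); then optionally a non-digit; then one or more of a non-digit, then the literal '2o' (captured as 'id'); then a word character, then 2 to 5 of a digit (lazy); then optionally a non-digit; then zero or more of a word character, then exactly 3 of a digit, then the literal 'm2' (captured).
Scanning left to right: at [1:24] match 'XgYrdgkh2oq138-JfQ660m2', groups = ('h2o', 'JfQ660m2').
2 groups means the one result is a tuple of 2 captured strings — 1 here.

[('h2o', 'JfQ660m2')]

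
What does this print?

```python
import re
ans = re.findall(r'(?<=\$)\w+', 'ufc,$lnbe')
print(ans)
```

['lnbe']

The lookaround is zero-width — it requires the adjacent text to match without consuming it, so the asserted text isn't part of the match.
No capturing groups, so `findall` returns the 1 full match string.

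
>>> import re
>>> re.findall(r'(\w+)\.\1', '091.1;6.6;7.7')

['1', '6', '7']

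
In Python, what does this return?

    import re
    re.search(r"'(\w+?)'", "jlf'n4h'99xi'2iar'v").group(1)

'n4h'

`re.search` tries every starting position until one works.
The match spans [3:8] → "'n4h'".
Captured: group 1 = 'n4h'.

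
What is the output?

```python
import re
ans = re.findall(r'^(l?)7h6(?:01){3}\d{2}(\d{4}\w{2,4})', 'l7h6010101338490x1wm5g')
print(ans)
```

[('l', '8490x1wm')]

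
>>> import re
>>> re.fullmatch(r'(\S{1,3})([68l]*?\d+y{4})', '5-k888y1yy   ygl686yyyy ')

None

`re.fullmatch` requires the pattern to consume the entire string.
Here the string isn't matched end-to-end, so the call returns None.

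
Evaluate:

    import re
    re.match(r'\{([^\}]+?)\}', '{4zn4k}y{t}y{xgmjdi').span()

(0, 7)

`match` is anchored at position 0; if the pattern doesn't fit there, it returns None.
The match spans [0:7] → '{4zn4k}'.
Captured: group 1 = '4zn4k'.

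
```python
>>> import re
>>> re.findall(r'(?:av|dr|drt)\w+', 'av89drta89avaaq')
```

Walking the string: at [0:15] → 'av89drta89avaaq'.
Since nothing is captured, `findall` lists the 1 matched substring directly.

['av89drta89avaaq']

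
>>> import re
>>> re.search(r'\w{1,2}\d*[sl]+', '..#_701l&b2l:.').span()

(3, 8)

This matches 1 to 2 of a word character; then zero or more of a digit, then one or more of one of [sl].
Unlike `match`, `search` isn't anchored — it looks for the pattern anywhere in the string.
The match spans [3:8] → '_701l'.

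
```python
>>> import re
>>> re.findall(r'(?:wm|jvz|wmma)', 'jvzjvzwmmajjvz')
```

The regex engine tests alternatives in the order written; an earlier branch that matches wins even if a later one would match more.
Scanning left to right: at [0:3] → 'jvz'; at [3:6] → 'jvz'; at [6:8] → 'wm'; at [11:14] → 'jvz'.
`findall` yields the raw match text (4 of them) because the pattern has no groups.

['jvz', 'jvz', 'wm', 'jvz']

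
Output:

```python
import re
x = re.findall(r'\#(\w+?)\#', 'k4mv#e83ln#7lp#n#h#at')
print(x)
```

Scanning left to right: at [4:11] match '#e83ln#', group 1 = 'e83ln'; at [14:17] match '#n#', group 1 = 'n'.
One capturing group, so `findall` returns just the captured substring from each match — 2 in all.

['e83ln', 'n']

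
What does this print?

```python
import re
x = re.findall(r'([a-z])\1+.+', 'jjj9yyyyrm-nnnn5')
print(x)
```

['j']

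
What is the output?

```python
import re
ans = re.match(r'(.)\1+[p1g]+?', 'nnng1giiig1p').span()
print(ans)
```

`\1` is not a pattern — it's the concrete string captured by group 1, re-applied verbatim.
`re.match` only tries the pattern at the start of the string.
The match spans [0:4] → 'nnng'.
Captured: group 1 = 'n'.

(0, 4)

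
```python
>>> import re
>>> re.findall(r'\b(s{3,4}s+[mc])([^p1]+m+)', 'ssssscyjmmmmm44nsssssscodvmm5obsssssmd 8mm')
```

With 2 capturing groups, `findall` returns a 2-tuple per match.

[('sssssc', 'yjmmmmm44nsssssscodvmm5obsssssmd 8mm')]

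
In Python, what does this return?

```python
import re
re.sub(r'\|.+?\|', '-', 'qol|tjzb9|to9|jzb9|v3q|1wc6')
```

'qol-to9-v3q|1wc6'

Lazy quantifiers expand one character at a time until the remainder of the pattern can match.
Matches: at [3:10] → '|tjzb9|'; at [13:19] → '|jzb9|'.
Each match is replaced by '-'.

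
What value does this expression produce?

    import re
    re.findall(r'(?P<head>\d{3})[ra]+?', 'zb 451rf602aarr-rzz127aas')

['451', '602', '127']

One capturing group, so `findall` returns just the captured substring from each match — 3 in all.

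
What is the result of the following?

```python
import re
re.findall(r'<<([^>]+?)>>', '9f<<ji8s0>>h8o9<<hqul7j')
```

['ji8s0']

Scanning left to right: at [2:11] match '<<ji8s0>>', group 1 = 'ji8s0'.
With a single group, `findall` returns only what that group captured — 1 item.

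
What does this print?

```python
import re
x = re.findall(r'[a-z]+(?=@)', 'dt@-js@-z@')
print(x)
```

['dt', 'js', 'z']

The lookaround is zero-width — it requires the adjacent text to match without consuming it, so the asserted text isn't part of the match.
Matches: at [0:2] → 'dt'; at [4:6] → 'js'; at [8:9] → 'z'.
`findall` yields the raw match text (3 of them) because the pattern has no groups.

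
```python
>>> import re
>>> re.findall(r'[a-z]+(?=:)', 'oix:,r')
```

The lookaround is zero-width — it requires the adjacent text to match without consuming it, so the asserted text isn't part of the match.
Scanning left to right: at [0:3] → 'oix'.
Since nothing is captured, `findall` lists the 1 matched substring directly.

['oix']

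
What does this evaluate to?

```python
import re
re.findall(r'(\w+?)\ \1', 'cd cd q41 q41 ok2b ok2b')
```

['cd', 'q41', 'ok2b']

`\1` is not a pattern — it's the concrete string captured by group 1, re-applied verbatim.
One capturing group, so `findall` returns just the captured substring from each match — 3 in all.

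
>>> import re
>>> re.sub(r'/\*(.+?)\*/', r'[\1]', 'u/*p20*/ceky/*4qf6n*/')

'u[p20]ceky[4qf6n]'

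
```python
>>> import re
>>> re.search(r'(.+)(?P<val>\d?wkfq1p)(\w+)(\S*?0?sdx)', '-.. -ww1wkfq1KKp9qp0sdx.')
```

None

The pattern matches one or more of any character (captured); then optionally a digit, then the literal 'wkf', then the literal 'q1p' (captured as 'val'); then one or more of a word character (captured); then zero or more of a non-whitespace character (lazy), then optionally a literal '0', then the literal 'sdx' (captured).
`re.search` scans for the first position where the pattern succeeds.
Here the pattern never matches, so the call returns None.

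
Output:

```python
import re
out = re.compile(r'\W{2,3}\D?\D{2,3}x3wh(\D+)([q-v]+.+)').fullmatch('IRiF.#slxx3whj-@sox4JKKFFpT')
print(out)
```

None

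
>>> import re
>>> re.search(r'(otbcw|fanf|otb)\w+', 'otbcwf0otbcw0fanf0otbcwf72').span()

(0, 26)

Unlike `match`, `search` isn't anchored — it looks for the pattern anywhere in the string.
The match spans [0:26] → 'otbcwf0otbcw0fanf0otbcwf72'.
Captured: group 1 = 'otbcw'.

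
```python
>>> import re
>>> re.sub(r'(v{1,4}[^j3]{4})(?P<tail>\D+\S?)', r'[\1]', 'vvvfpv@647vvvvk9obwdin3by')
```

The pattern matches 1 to 4 of the literal 'v', then exactly 4 of any character except [j3] (captured); then one or more of a non-digit, then optionally a non-whitespace character (captured as 'tail').
Matches: at [0:8] → 'vvvfpv@6'; at [10:23] → 'vvvvk9obwdin3'.
Each match is replaced using the text its own group 1 captured.

'[vvvfpv]47[vvvvk9ob]by'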